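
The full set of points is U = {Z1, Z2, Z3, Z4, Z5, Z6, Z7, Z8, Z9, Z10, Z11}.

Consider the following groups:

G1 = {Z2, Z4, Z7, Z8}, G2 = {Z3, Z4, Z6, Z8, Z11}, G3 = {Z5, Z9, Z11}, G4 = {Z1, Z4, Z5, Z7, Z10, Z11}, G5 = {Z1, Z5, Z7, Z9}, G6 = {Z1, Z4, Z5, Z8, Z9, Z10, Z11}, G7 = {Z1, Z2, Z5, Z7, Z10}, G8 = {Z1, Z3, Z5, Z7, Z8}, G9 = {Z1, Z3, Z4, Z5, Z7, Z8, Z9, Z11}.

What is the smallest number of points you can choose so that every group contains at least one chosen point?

H = {Z4, Z5} meets every group (each contains at least one member of H), and |H| = 2.
The groups G2, G5 are pairwise disjoint, so any hitting set needs a separate point for each — at least 2. Hence 2 is optimal.

2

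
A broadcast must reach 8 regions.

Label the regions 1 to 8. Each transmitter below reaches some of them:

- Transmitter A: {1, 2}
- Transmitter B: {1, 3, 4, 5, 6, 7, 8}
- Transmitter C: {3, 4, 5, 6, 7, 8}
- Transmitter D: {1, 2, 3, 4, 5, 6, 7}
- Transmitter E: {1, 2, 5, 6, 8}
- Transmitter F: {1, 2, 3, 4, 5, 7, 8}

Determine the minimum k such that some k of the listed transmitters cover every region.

2

C and F together: C ∪ F = {1, 2, 3, 4, 5, 6, 7, 8} — every region is covered.
No single transmitter has all 8 regions (the largest, B, has 7), so 2 is optimal.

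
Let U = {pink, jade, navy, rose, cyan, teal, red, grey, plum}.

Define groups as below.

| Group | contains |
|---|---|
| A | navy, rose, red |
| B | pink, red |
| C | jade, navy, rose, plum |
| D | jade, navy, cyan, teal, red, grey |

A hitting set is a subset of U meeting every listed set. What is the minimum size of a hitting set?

2

The 2 items {navy, red} hit every group.
The groups B, C are pairwise disjoint, so any hitting set needs a separate item for each — at least 2. Hence 2 is optimal.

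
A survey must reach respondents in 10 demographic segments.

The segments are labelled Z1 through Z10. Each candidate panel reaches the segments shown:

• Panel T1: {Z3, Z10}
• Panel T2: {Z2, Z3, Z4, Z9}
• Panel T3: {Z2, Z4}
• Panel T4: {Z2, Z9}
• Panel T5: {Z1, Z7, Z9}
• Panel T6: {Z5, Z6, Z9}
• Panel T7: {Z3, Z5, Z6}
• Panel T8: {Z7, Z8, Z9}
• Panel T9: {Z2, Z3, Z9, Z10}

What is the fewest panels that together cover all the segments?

Take {T2, T5, T6, T8, T9}. Their union is {Z1, Z2, Z3, Z4, Z5, Z6, Z7, Z8, Z9, Z10}, which is all 10 segments.
No 4 of the 9 panels cover everything (all 126 combinations miss at least one segment), so 5 is optimal.

5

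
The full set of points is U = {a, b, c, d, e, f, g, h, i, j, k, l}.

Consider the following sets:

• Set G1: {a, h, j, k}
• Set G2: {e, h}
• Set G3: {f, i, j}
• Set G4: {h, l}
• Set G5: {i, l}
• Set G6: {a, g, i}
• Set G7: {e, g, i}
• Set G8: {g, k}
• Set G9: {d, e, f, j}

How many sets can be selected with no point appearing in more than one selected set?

G3, G4, G8 are pairwise disjoint (G3={f,i,j}; G4={h,l}; G8={g,k}).
Every remaining set overlaps one of these, and no 4 of the listed sets are pairwise disjoint, so 3 is the maximum.

3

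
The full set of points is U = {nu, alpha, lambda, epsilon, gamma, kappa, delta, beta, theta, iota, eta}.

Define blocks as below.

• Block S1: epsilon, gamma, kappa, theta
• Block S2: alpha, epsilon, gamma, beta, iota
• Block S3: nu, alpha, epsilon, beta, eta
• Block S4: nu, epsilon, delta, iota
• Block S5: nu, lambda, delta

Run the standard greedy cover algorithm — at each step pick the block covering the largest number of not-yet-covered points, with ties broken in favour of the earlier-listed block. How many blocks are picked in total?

Greedy: pick S2 (covers 5 new) → pick S5 (covers 3 new) → pick S1 (covers 2 new) → pick S3 (covers 1 new). Total picks: 4.

4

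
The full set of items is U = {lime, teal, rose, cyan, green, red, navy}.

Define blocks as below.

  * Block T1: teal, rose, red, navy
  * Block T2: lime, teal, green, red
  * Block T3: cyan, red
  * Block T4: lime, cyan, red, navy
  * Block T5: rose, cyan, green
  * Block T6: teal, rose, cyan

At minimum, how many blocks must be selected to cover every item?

3

T4, T5, and T6 cover everything between them: the union {lime, teal, rose, cyan, green, red, navy} is all of U.
No 2 of the 6 blocks cover everything (all 15 combinations miss at least one item), so 3 is optimal.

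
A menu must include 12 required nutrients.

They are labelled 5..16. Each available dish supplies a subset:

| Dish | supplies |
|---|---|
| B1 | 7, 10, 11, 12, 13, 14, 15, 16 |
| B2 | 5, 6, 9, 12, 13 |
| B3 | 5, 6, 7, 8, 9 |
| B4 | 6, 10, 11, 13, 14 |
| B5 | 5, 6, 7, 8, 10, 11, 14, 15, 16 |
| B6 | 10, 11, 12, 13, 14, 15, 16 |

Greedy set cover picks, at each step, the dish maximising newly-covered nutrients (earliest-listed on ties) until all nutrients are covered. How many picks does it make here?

2

Greedy: pick B5 (covers 9 new) → pick B2 (covers 3 new). Total picks: 2.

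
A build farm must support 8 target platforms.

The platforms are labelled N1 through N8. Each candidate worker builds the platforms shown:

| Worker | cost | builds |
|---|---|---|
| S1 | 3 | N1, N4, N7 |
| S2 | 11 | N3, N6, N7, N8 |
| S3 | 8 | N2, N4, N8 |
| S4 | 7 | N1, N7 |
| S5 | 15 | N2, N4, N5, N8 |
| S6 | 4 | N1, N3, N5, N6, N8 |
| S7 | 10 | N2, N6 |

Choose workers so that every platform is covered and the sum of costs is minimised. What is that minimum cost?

S1, S3, S6 together cover every platform (S1 ∪ S3 ∪ S6 = {N1, N2, N3, N4, N5, N6, N7, N8}); total cost 3 + 8 + 4 = 15.
No covering selection has total cost below 15.

15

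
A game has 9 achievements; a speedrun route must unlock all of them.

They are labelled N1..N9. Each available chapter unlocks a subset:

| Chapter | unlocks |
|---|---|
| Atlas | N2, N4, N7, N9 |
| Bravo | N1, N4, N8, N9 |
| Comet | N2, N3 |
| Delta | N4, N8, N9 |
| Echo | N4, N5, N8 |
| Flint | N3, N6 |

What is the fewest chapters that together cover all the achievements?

4

Atlas and Bravo and Echo and Flint together: Atlas ∪ Bravo ∪ Echo ∪ Flint = {N1, N2, N3, N4, N5, N6, N7, N8, N9} — every achievement is covered.
Only Bravo contains N1, so Bravo is forced; the remaining 5 achievements need at least 3 more chapters (each remaining chapter adds at most 2) — so at least 4 chapters are needed, and 4 is optimal.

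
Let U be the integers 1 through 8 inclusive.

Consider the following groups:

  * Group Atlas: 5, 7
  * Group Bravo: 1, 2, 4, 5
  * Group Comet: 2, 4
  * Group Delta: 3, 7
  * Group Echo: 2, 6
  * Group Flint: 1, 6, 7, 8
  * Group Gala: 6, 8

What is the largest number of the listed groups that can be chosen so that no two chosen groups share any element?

3

Comet, Delta, Gala are pairwise disjoint (Comet={2,4}; Delta={3,7}; Gala={6,8}).
Every remaining group overlaps one of these, and no 4 of the listed groups are pairwise disjoint, so 3 is the maximum.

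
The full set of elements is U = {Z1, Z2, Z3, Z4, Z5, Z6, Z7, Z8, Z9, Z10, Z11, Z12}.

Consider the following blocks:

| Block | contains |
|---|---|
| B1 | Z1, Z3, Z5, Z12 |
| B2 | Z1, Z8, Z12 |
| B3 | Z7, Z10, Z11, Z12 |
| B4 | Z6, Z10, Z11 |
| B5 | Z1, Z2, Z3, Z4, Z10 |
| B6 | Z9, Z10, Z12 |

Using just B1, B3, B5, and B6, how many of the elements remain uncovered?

Union of B1, B3, B5, B6 = {Z1, Z2, Z3, Z4, Z5, Z7, Z9, Z10, Z11, Z12}.
Not covered: Z6, Z8 — 2 elements.

2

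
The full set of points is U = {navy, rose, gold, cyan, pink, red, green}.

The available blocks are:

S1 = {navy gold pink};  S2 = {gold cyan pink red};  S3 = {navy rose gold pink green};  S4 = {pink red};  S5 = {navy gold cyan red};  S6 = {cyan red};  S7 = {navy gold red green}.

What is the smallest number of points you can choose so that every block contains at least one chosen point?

2

The 2 points {gold, red} hit every block.
The blocks S1, S6 are pairwise disjoint, so any hitting set needs a separate point for each — at least 2. Hence 2 is optimal.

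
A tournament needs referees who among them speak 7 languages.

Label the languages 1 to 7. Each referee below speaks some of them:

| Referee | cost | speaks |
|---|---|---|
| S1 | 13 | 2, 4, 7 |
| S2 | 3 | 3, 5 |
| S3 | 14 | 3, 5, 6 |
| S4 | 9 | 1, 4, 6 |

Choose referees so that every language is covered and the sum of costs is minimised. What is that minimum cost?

S1, S2, S4 together cover every language (S1 ∪ S2 ∪ S4 = {1, 2, 3, 4, 5, 6, 7}); total cost 13 + 3 + 9 = 25.
No covering selection has total cost below 25.

25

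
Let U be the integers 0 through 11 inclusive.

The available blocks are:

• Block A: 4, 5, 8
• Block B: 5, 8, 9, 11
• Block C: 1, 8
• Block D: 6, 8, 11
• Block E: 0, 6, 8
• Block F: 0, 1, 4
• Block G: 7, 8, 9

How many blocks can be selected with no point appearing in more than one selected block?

D, F are pairwise disjoint (D={6,8,11}; F={0,1,4}).
Every remaining block overlaps one of these, and no 3 of the listed blocks are pairwise disjoint, so 2 is the maximum.

2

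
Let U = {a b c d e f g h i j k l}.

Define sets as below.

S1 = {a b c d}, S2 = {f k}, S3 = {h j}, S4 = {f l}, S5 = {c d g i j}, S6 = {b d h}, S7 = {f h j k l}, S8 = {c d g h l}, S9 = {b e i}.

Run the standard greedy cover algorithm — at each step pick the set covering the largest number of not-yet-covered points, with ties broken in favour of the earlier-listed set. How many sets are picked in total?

4

Greedy: pick S5 (covers 5 new) → pick S7 (covers 4 new) → pick S1 (covers 2 new) → pick S9 (covers 1 new). Total picks: 4.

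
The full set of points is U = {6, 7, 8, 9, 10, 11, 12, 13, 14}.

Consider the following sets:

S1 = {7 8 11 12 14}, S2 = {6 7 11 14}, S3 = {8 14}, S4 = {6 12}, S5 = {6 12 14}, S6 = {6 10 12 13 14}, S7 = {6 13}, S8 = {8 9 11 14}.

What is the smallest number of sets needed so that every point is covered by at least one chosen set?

Take {S1, S6, S8}. Their union is {6, 7, 8, 9, 10, 11, 12, 13, 14}, which is all 9 points.
Only S8 contains 9, so S8 is forced; the remaining 5 points need at least 2 more sets (each remaining set adds at most 4) — so at least 3 sets are needed, and 3 is optimal.

3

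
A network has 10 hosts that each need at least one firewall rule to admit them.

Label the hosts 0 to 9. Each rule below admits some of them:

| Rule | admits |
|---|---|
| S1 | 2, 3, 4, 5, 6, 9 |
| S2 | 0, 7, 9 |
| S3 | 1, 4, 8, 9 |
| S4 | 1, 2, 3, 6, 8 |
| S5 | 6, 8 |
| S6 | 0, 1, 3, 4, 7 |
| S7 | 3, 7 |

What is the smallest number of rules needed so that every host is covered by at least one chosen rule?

3

Take {S1, S5, S6}. Their union is {0, 1, 2, 3, 4, 5, 6, 7, 8, 9}, which is all 10 hosts.
Only S1 contains 5, so S1 is forced; the remaining 4 hosts need at least 2 more rules (each remaining rule adds at most 3) — so at least 3 rules are needed, and 3 is optimal.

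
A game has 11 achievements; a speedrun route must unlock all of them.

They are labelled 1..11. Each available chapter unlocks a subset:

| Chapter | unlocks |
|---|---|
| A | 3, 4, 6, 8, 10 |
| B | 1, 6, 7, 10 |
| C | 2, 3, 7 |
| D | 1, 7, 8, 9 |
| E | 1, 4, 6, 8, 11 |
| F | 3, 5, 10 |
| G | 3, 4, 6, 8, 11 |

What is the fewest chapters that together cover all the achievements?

Take {C, D, E, F}. Their union is {1, 2, 3, 4, 5, 6, 7, 8, 9, 10, 11}, which is all 11 achievements.
No 3 of the 7 chapters cover everything (all 35 combinations miss at least one achievement), so 4 is optimal.

4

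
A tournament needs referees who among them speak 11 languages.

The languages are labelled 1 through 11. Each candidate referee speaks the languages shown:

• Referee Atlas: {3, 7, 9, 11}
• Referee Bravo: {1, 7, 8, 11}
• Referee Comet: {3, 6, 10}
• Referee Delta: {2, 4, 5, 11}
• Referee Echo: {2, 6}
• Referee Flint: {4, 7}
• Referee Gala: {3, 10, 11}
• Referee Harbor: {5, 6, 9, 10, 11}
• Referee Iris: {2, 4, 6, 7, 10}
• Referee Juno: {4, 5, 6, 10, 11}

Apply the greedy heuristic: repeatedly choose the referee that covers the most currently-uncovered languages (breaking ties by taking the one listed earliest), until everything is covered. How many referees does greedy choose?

4

Greedy: pick Harbor (covers 5 new) → pick Bravo (covers 3 new) → pick Delta (covers 2 new) → pick Atlas (covers 1 new). Total picks: 4.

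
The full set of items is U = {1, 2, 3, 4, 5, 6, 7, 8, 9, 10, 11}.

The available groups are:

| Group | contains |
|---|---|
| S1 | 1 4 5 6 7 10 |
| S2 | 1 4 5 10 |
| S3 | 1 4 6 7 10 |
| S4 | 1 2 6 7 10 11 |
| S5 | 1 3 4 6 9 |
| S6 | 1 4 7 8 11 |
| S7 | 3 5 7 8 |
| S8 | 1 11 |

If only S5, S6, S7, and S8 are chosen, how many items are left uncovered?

Union of S5, S6, S7, S8 = {1, 3, 4, 5, 6, 7, 8, 9, 11}.
Not covered: 2, 10 — 2 items.

2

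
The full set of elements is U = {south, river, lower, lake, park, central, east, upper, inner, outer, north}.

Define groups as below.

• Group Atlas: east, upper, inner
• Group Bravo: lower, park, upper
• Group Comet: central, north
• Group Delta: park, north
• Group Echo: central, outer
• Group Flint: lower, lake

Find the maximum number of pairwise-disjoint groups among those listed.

4

Atlas, Delta, Echo, Flint are pairwise disjoint (Atlas={east,upper,inner}; Delta={park,north}; Echo={central,outer}; Flint={lower,lake}).
Every remaining group overlaps one of these, and no 5 of the listed groups are pairwise disjoint, so 4 is the maximum.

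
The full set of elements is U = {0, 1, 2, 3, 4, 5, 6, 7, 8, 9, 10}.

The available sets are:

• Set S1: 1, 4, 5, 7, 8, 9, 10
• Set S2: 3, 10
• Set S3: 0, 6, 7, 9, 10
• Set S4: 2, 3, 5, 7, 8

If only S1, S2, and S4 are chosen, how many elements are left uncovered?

Union of S1, S2, S4 = {1, 2, 3, 4, 5, 7, 8, 9, 10}.
Not covered: 0, 6 — 2 elements.

2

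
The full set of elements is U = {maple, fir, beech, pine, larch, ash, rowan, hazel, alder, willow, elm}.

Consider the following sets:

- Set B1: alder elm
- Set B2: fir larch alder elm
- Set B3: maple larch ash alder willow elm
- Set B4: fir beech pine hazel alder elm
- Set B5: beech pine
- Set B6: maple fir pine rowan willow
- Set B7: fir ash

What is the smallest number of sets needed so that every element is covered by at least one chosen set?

3

B3 and B4 and B6 together: B3 ∪ B4 ∪ B6 = {maple, fir, beech, pine, larch, ash, rowan, hazel, alder, willow, elm} — every element is covered.
Only B6 contains rowan, so B6 is forced; the remaining 6 elements need at least 2 more sets (each remaining set adds at most 4) — so at least 3 sets are needed, and 3 is optimal.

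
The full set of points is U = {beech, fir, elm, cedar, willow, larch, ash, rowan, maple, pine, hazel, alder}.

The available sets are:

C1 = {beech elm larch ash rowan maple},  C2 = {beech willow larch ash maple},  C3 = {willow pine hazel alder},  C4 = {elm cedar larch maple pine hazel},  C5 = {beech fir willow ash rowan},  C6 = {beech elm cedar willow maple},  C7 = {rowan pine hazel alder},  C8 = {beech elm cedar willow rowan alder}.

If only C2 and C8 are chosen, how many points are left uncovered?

Union of C2, C8 = {beech, elm, cedar, willow, larch, ash, rowan, maple, alder}.
Not covered: fir, pine, hazel — 3 points.

3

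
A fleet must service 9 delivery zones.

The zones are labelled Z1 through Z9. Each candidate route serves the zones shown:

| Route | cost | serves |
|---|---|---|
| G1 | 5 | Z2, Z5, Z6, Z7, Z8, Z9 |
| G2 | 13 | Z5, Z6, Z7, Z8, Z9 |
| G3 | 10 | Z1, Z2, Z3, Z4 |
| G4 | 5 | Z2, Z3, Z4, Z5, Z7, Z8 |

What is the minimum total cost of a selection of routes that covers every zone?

G1, G3 together cover every zone (G1 ∪ G3 = {Z1, Z2, Z3, Z4, Z5, Z6, Z7, Z8, Z9}); total cost 5 + 10 = 15.
The greedy pick G1, G4, G3 costs 20; no covering selection beats 15.

15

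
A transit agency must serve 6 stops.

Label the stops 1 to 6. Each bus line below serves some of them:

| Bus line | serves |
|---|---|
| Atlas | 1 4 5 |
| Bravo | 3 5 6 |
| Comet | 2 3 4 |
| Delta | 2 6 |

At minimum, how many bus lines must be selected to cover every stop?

3

Atlas and Bravo and Comet together: Atlas ∪ Bravo ∪ Comet = {1, 2, 3, 4, 5, 6} — every stop is covered.
Only Atlas contains 1, so Atlas is forced; the remaining 3 stops need at least 2 more bus lines (each remaining bus line adds at most 2) — so at least 3 bus lines are needed, and 3 is optimal.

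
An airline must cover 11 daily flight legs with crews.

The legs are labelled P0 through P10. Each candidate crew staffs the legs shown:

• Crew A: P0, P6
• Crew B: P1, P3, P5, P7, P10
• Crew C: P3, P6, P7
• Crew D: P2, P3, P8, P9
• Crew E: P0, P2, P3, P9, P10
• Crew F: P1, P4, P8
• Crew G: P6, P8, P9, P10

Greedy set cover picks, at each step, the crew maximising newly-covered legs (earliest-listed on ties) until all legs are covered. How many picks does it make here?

Greedy: pick B (covers 5 new) → pick D (covers 3 new) → pick A (covers 2 new) → pick F (covers 1 new). Total picks: 4.

4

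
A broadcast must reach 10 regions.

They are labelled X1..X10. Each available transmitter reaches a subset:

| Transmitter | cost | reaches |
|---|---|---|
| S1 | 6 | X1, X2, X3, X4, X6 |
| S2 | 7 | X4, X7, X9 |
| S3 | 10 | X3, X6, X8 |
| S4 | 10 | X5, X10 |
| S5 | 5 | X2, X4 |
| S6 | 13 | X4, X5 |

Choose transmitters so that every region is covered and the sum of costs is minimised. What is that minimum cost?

S1, S2, S3, S4 together cover every region (S1 ∪ S2 ∪ S3 ∪ S4 = {X1, X2, X3, X4, X5, X6, X7, X8, X9, X10}); total cost 6 + 7 + 10 + 10 = 33.
No covering selection has total cost below 33.

33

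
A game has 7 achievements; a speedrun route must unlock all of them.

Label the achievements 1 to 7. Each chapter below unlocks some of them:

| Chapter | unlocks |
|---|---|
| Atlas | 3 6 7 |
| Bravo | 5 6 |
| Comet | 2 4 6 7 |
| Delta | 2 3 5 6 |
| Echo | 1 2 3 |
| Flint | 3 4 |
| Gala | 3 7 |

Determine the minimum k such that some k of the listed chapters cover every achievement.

3

Take {Comet, Delta, Echo}. Their union is {1, 2, 3, 4, 5, 6, 7}, which is all 7 achievements.
Only Echo contains 1, so Echo is forced; the remaining 4 achievements need at least 2 more chapters (each remaining chapter adds at most 3) — so at least 3 chapters are needed, and 3 is optimal.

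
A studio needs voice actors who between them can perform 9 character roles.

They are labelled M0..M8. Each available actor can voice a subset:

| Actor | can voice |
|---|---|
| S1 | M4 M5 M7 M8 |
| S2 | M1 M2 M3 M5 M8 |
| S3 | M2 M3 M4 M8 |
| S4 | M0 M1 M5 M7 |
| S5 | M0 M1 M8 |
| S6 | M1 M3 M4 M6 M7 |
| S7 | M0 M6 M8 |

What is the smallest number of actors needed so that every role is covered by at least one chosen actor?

Take {S1, S2, S7}. Their union is {M0, M1, M2, M3, M4, M5, M6, M7, M8}, which is all 9 roles.
No 2 of the 7 actors cover everything (all 21 combinations miss at least one role), so 3 is optimal.

3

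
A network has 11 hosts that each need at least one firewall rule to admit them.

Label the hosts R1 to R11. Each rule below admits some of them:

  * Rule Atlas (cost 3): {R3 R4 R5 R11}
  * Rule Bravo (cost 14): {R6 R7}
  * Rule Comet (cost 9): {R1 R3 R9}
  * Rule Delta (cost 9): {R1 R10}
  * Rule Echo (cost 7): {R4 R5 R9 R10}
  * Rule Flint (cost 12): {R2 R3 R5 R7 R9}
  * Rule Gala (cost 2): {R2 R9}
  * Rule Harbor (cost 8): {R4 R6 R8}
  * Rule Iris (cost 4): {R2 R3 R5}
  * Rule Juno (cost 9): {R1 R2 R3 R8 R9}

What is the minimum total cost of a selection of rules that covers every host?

Atlas, Delta, Flint, Harbor together cover every host (Atlas ∪ Delta ∪ Flint ∪ Harbor = {R1, R2, R3, R4, R5, R6, R7, R8, R9, R10, R11}); total cost 3 + 9 + 12 + 8 = 32.
The greedy pick Atlas, Gala, Harbor, Delta, Flint costs 34; no covering selection beats 32.

32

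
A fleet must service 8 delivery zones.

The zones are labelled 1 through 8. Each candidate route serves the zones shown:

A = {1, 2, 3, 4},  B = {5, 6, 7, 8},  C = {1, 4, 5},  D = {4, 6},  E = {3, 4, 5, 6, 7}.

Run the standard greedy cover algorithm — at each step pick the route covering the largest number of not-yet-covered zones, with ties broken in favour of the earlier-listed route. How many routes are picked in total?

3

Greedy: pick E (covers 5 new) → pick A (covers 2 new) → pick B (covers 1 new). Total picks: 3.
(The true minimum cover uses only 2 routes, so greedy is not optimal here.)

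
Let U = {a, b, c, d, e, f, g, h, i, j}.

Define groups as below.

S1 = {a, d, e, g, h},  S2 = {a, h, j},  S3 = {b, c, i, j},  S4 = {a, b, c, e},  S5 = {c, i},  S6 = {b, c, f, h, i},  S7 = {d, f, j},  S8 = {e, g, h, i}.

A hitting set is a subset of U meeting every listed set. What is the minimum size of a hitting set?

3

The 3 elements {e, i, j} hit every group.
No choice of 2 elements meets every group, so 3 is the minimum.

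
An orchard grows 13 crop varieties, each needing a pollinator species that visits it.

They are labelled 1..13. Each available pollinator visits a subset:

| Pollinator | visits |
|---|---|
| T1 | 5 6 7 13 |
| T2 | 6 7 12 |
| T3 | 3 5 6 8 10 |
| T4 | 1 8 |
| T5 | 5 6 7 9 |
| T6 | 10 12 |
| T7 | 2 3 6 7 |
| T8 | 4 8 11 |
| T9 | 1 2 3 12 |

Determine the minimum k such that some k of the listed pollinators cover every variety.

Take {T1, T3, T5, T8, T9}. Their union is {1, 2, 3, 4, 5, 6, 7, 8, 9, 10, 11, 12, 13}, which is all 13 varieties.
No 4 of the 9 pollinators cover everything (all 126 combinations miss at least one variety), so 5 is optimal.

5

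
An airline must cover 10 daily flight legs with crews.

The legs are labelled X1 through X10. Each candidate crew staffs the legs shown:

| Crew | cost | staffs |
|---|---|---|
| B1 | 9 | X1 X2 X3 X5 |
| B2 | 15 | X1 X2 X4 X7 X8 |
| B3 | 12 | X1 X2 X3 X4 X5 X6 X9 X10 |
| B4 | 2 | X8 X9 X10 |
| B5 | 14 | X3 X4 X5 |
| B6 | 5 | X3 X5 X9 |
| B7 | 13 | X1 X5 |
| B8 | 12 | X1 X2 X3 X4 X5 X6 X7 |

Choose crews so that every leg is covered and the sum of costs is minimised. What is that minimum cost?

B4, B8 together cover every leg (B4 ∪ B8 = {X1, X2, X3, X4, X5, X6, X7, X8, X9, X10}); total cost 2 + 12 = 14.
No covering selection has total cost below 14.

14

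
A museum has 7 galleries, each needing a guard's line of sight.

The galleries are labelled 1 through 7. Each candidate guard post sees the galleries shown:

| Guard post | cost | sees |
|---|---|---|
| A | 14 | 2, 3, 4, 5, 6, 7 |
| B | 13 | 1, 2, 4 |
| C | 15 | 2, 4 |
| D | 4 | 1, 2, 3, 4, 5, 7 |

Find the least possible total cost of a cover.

18

A, D together cover every gallery (A ∪ D = {1, 2, 3, 4, 5, 6, 7}); total cost 14 + 4 = 18.
No covering selection has total cost below 18.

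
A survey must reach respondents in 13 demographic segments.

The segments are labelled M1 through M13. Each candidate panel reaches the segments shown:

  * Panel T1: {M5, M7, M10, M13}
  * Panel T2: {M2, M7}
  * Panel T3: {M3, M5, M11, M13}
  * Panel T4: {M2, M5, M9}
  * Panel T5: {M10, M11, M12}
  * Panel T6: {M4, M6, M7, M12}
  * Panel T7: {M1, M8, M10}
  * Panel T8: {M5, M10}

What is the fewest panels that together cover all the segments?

4

Take {T3, T4, T6, T7}. Their union is {M1, M2, M3, M4, M5, M6, M7, M8, M9, M10, M11, M12, M13}, which is all 13 segments.
Each panel has at most 4 segments, and 3·4 = 12 < 13 — so at least 4 panels are needed, and 4 is optimal.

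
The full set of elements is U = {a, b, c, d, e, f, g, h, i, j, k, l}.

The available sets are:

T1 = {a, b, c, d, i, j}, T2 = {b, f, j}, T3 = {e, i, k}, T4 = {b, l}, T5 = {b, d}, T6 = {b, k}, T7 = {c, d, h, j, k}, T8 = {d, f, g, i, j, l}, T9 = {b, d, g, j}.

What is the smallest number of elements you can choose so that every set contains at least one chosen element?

T = {b, d, k} meets every set (each contains at least one member of T), and |T| = 3.
No choice of 2 elements meets every set, so 3 is the minimum.

3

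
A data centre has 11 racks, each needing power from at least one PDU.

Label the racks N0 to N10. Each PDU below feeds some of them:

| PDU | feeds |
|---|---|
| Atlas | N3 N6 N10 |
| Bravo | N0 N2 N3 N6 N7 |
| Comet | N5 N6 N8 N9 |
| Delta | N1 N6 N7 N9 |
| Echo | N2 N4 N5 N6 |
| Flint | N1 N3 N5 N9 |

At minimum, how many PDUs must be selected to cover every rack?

5

Take {Atlas, Bravo, Comet, Echo, Flint}. Their union is {N0, N1, N2, N3, N4, N5, N6, N7, N8, N9, N10}, which is all 11 racks.
No 4 of the 6 PDUs cover everything (all 15 combinations miss at least one rack), so 5 is optimal.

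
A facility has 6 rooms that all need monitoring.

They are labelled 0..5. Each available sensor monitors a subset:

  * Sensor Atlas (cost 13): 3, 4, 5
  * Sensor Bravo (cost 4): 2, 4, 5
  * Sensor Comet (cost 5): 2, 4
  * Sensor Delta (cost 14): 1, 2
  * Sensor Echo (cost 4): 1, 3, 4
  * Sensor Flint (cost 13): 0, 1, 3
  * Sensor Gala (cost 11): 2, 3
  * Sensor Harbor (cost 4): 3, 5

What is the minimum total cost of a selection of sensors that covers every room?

17

Bravo, Flint together cover every room (Bravo ∪ Flint = {0, 1, 2, 3, 4, 5}); total cost 4 + 13 = 17.
The greedy pick Bravo, Echo, Flint costs 21; no covering selection beats 17.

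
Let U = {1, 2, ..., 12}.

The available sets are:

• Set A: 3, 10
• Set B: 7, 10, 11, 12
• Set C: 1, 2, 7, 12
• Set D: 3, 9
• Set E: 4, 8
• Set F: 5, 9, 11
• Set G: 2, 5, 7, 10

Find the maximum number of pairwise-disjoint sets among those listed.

4

A, C, E, F are pairwise disjoint (A={3,10}; C={1,2,7,12}; E={4,8}; F={5,9,11}).
Every remaining set overlaps one of these, and no 5 of the listed sets are pairwise disjoint, so 4 is the maximum.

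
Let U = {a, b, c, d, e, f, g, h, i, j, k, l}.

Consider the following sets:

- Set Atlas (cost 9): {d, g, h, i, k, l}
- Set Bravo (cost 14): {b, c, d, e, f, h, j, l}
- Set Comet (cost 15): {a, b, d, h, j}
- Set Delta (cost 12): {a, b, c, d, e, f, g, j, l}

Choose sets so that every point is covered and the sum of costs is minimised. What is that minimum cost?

21

Atlas, Delta together cover every point (Atlas ∪ Delta = {a, b, c, d, e, f, g, h, i, j, k, l}); total cost 9 + 12 = 21.
No covering selection has total cost below 21.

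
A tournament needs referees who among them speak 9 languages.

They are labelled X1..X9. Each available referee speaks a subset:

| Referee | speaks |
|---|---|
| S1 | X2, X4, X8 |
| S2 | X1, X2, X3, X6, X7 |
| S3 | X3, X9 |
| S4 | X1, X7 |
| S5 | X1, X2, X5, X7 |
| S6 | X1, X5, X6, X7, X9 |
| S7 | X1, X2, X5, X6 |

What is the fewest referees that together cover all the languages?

3

S1 and S3 and S6 together: S1 ∪ S3 ∪ S6 = {X1, X2, X3, X4, X5, X6, X7, X8, X9} — every language is covered.
Only S1 contains X4, so S1 is forced; the remaining 6 languages need at least 2 more referees (each remaining referee adds at most 5) — so at least 3 referees are needed, and 3 is optimal.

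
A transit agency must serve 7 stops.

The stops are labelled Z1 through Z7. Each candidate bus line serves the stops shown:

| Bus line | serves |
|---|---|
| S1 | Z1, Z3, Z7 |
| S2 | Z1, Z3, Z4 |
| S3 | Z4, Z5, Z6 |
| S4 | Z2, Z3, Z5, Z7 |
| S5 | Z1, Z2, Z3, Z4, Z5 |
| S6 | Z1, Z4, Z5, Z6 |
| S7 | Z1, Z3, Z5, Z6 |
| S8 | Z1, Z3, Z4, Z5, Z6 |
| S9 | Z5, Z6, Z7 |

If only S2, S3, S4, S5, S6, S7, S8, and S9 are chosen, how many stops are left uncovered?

Union of S2, S3, S4, S5, S6, S7, S8, S9 = {Z1, Z2, Z3, Z4, Z5, Z6, Z7} — that's every stop, so 0 are uncovered.

0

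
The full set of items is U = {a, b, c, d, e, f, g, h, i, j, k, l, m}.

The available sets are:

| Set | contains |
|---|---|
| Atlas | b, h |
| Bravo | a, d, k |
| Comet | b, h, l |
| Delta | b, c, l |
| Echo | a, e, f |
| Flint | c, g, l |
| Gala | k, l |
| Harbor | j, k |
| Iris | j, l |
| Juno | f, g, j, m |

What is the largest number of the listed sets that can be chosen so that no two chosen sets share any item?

Atlas, Echo, Flint, Harbor are pairwise disjoint (Atlas={b,h}; Echo={a,e,f}; Flint={c,g,l}; Harbor={j,k}).
Every remaining set overlaps one of these, and no 5 of the listed sets are pairwise disjoint, so 4 is the maximum.

4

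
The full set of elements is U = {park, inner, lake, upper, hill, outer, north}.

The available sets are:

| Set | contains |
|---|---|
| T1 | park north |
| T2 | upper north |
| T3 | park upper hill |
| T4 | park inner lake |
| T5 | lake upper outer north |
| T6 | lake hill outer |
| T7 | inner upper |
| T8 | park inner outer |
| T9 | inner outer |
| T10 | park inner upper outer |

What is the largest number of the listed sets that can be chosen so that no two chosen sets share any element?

3

T1, T6, T7 are pairwise disjoint (T1={park,north}; T6={lake,hill,outer}; T7={inner,upper}).
Every remaining set overlaps one of these, and no 4 of the listed sets are pairwise disjoint, so 3 is the maximum.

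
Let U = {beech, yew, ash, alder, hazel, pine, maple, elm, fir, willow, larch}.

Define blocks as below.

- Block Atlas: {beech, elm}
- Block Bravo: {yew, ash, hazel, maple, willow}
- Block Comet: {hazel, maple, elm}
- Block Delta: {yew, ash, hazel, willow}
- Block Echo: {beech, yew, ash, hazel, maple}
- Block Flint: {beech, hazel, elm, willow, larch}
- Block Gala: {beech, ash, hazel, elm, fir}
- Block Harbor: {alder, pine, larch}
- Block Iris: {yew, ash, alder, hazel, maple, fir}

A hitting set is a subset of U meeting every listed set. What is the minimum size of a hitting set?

3

The 3 points {ash, elm, larch} hit every block.
The blocks Atlas, Bravo, Harbor are pairwise disjoint, so any hitting set needs a separate point for each — at least 3. Hence 3 is optimal.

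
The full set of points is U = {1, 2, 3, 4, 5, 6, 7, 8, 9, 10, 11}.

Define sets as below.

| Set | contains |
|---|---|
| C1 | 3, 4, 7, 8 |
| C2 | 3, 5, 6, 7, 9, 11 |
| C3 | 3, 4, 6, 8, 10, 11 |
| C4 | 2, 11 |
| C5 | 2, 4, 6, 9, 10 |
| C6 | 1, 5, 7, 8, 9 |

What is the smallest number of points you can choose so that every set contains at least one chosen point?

The 3 points {6, 7, 11} hit every set.
No choice of 2 points meets every set, so 3 is the minimum.

3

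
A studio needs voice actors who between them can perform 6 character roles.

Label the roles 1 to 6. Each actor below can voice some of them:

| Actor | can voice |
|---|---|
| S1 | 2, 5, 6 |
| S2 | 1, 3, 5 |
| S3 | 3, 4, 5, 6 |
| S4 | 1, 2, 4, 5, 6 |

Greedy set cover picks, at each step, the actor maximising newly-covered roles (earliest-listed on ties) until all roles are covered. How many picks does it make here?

Greedy: pick S4 (covers 5 new) → pick S2 (covers 1 new). Total picks: 2.

2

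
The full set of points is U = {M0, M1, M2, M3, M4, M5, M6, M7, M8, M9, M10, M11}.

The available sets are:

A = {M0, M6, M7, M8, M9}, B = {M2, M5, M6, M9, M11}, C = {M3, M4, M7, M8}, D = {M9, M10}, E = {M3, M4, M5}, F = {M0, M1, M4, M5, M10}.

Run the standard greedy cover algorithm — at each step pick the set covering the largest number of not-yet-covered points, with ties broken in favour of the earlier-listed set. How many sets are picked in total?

Greedy: pick A (covers 5 new) → pick F (covers 4 new) → pick B (covers 2 new) → pick C (covers 1 new). Total picks: 4.
(The true minimum cover uses only 3 sets, so greedy is not optimal here.)

4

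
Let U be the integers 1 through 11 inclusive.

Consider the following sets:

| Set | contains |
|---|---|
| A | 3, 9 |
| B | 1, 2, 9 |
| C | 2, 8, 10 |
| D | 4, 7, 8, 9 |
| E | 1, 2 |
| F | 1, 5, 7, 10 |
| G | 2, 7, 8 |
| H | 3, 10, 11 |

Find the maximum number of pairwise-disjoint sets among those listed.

D, E, H are pairwise disjoint (D={4,7,8,9}; E={1,2}; H={3,10,11}).
Every remaining set overlaps one of these, and no 4 of the listed sets are pairwise disjoint, so 3 is the maximum.

3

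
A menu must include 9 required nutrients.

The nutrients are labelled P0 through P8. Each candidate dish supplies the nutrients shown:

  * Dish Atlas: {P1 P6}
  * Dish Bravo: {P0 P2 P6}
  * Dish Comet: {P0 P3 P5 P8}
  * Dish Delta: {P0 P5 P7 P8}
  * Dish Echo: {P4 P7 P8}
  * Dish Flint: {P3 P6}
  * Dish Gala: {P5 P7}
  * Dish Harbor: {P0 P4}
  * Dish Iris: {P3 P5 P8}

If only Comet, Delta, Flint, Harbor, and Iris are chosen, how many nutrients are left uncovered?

Union of Comet, Delta, Flint, Harbor, Iris = {P0, P3, P4, P5, P6, P7, P8}.
Not covered: P1, P2 — 2 nutrients.

2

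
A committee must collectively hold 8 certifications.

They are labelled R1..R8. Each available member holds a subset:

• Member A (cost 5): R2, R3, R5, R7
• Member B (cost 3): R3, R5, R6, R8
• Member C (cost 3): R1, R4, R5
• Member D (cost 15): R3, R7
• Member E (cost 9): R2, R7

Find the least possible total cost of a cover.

11

A, B, C together cover every certification (A ∪ B ∪ C = {R1, R2, R3, R4, R5, R6, R7, R8}); total cost 5 + 3 + 3 = 11.
No covering selection has total cost below 11.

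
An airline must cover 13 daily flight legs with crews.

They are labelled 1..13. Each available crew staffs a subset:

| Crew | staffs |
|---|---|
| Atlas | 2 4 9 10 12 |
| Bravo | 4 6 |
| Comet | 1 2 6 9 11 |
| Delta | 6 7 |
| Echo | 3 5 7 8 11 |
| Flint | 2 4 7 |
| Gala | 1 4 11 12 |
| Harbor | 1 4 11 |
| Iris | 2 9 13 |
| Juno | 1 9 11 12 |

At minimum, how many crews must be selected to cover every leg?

Atlas and Comet and Echo and Iris together: Atlas ∪ Comet ∪ Echo ∪ Iris = {1, 2, 3, 4, 5, 6, 7, 8, 9, 10, 11, 12, 13} — every leg is covered.
No 3 of the 10 crews cover everything (all 120 combinations miss at least one leg), so 4 is optimal.

4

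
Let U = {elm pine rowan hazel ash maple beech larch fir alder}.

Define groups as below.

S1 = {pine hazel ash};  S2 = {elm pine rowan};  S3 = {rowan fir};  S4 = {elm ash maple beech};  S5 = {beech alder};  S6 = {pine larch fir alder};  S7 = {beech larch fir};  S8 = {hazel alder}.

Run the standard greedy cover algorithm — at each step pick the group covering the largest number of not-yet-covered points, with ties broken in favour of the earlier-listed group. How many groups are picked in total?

Greedy: pick S4 (covers 4 new) → pick S6 (covers 4 new) → pick S1 (covers 1 new) → pick S2 (covers 1 new). Total picks: 4.

4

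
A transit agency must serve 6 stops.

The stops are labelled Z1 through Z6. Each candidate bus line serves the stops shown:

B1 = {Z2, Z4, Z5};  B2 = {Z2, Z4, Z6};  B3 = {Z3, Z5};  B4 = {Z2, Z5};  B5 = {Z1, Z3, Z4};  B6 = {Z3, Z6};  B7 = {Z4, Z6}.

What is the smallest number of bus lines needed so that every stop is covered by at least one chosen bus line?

B2 and B4 and B5 together: B2 ∪ B4 ∪ B5 = {Z1, Z2, Z3, Z4, Z5, Z6} — every stop is covered.
Only B5 contains Z1, so B5 is forced; the remaining 3 stops need at least 2 more bus lines (each remaining bus line adds at most 2) — so at least 3 bus lines are needed, and 3 is optimal.

3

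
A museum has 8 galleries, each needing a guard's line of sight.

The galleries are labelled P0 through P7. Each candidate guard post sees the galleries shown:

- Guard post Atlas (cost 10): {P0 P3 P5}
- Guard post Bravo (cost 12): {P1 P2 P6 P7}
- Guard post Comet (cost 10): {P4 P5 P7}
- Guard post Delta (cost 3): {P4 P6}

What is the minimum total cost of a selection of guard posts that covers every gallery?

Atlas, Bravo, Delta together cover every gallery (Atlas ∪ Bravo ∪ Delta = {P0, P1, P2, P3, P4, P5, P6, P7}); total cost 10 + 12 + 3 = 25.
No covering selection has total cost below 25.

25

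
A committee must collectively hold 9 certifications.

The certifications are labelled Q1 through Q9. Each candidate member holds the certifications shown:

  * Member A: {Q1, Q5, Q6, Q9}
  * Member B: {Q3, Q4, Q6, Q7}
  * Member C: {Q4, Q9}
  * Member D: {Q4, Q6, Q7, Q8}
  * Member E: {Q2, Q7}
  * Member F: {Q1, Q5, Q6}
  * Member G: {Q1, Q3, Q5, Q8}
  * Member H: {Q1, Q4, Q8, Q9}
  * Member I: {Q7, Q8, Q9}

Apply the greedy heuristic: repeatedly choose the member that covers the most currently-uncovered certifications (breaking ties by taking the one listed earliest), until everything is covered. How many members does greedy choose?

Greedy: pick A (covers 4 new) → pick B (covers 3 new) → pick D (covers 1 new) → pick E (covers 1 new). Total picks: 4.

4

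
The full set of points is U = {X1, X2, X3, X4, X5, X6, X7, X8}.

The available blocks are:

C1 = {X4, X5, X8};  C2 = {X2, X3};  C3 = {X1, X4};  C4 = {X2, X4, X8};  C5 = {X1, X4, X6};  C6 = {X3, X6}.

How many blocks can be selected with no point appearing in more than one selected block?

2

C2, C3 are pairwise disjoint (C2={X2,X3}; C3={X1,X4}).
Every remaining block overlaps one of these, and no 3 of the listed blocks are pairwise disjoint, so 2 is the maximum.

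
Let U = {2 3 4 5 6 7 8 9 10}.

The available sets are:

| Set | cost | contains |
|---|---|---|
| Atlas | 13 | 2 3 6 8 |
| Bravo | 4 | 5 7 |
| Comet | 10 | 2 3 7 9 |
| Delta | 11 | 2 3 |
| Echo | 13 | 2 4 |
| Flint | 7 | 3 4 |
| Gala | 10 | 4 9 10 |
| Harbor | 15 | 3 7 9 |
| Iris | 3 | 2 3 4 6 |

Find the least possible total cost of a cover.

27

Atlas, Bravo, Gala together cover every point (Atlas ∪ Bravo ∪ Gala = {2, 3, 4, 5, 6, 7, 8, 9, 10}); total cost 13 + 4 + 10 = 27.
The greedy pick Iris, Bravo, Gala, Atlas costs 30; no covering selection beats 27.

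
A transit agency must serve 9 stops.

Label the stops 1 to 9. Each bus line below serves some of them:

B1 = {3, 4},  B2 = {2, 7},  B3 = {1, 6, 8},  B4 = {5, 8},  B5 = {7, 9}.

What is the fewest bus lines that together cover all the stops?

5

Take {B1, B2, B3, B4, B5}. Their union is {1, 2, 3, 4, 5, 6, 7, 8, 9}, which is all 9 stops.
Only B4 contains 5, so B4 is forced; the remaining 7 stops need at least 4 more bus lines (each remaining bus line adds at most 2) — so at least 5 bus lines are needed, and 5 is optimal.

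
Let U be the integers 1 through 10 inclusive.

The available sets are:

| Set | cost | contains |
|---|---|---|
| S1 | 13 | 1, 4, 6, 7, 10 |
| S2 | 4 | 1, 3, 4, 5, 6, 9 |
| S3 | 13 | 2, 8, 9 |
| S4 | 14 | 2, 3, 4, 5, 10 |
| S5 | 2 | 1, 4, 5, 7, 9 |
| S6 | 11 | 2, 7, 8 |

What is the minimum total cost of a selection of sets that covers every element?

S1, S2, S6 together cover every element (S1 ∪ S2 ∪ S6 = {1, 2, 3, 4, 5, 6, 7, 8, 9, 10}); total cost 13 + 4 + 11 = 28.
The greedy pick S5, S2, S6, S1 costs 30; no covering selection beats 28.

28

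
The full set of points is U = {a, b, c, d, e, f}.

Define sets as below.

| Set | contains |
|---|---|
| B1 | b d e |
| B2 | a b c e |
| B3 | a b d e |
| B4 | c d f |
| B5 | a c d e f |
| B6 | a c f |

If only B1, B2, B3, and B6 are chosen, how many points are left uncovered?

Union of B1, B2, B3, B6 = {a, b, c, d, e, f} — that's every point, so 0 are uncovered.

0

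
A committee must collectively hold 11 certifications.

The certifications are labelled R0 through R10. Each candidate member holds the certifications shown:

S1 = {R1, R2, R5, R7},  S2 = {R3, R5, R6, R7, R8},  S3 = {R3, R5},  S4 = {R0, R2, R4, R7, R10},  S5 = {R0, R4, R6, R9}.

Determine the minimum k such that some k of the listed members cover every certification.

Take {S1, S2, S4, S5}. Their union is {R0, R1, R2, R3, R4, R5, R6, R7, R8, R9, R10}, which is all 11 certifications.
No 3 of the 5 members cover everything (all 10 combinations miss at least one certification), so 4 is optimal.

4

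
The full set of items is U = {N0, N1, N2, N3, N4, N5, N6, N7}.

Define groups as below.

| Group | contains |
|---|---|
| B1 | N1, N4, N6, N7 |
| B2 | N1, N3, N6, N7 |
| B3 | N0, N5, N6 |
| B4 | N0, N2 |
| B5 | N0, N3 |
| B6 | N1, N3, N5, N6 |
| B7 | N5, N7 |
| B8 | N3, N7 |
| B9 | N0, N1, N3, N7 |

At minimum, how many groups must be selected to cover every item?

B1 and B4 and B6 together: B1 ∪ B4 ∪ B6 = {N0, N1, N2, N3, N4, N5, N6, N7} — every item is covered.
Only B4 contains N2, so B4 is forced; the remaining 6 items need at least 2 more groups (each remaining group adds at most 4) — so at least 3 groups are needed, and 3 is optimal.

3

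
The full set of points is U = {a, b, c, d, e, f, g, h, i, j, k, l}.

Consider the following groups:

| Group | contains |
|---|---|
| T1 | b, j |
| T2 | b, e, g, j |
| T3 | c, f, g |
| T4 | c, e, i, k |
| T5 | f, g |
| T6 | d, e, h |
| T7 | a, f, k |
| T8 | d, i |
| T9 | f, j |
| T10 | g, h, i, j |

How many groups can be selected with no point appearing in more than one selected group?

T1, T3, T6 are pairwise disjoint (T1={b,j}; T3={c,f,g}; T6={d,e,h}).
Every remaining group overlaps one of these, and no 4 of the listed groups are pairwise disjoint, so 3 is the maximum.

3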